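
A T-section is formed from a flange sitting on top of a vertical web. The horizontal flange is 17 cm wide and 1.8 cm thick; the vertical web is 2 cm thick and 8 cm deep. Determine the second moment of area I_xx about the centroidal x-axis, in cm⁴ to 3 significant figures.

I_xx ≈ 346 cm⁴

Decompose the section into non-overlapping parts with the origin at the bottom-left of its bounding rectangle.
Flange: 17 × 1.8, A = 30.6 cm², y = 8.9 cm, Ī = 8.262 cm⁴.
Web: 2 × 8, A = 16 cm², y = 4 cm, Ī = 85.333 cm⁴.
Centroid: ȳ = ΣA·y / ΣA = 7.2176 cm.
Transfer each piece to the centroidal x-axis using Ī + A·d² with d = y − 7.2176:
  flange: d = 1.6824 cm → contributes +94.875 cm⁴
  web: d = -3.2176 cm → contributes +250.98 cm⁴
Total I = 345.85 cm⁴.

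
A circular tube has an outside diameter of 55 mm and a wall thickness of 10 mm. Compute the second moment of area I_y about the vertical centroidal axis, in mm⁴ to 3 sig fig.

Break the section into simple shapes (no overlaps), measuring from the bottom-left corner of the bounding box.
Outer circle: ⌀55, A = 2375.8 mm², x = 27.5 mm, Ī = 449 180 mm⁴.
Bore (subtracted): ⌀35, A = 962.11 mm², x = 27.5 mm, Ī = 73 662 mm⁴.
By symmetry the centroid is at mid-width, x̄ = 27.5 mm.
All pieces are centred on the vertical centroidal axis, so I = ΣĪ (holes subtracted) = 375 518 mm⁴.

I_y ≈ 3.76 × 10⁵ mm⁴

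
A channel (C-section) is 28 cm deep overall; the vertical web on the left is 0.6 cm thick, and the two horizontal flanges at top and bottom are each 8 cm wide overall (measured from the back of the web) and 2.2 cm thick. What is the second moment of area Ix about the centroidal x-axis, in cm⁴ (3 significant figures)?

Split into non-overlapping primitives; take the origin at the lower-left of the bounding box.
Web: 0.6 × 28, A = 16.8 cm², y = 14 cm, Ī = 1097.6 cm⁴.
Top flange (beyond web): 7.4 × 2.2, A = 16.28 cm², y = 26.9 cm, Ī = 6.5663 cm⁴.
Bottom flange (beyond web): 7.4 × 2.2, A = 16.28 cm², y = 1.1 cm, Ī = 6.5663 cm⁴.
By symmetry the centroid is at mid-height, ȳ = 14 cm.
Transfer each piece to the centroidal x-axis using Ī + A·d² with d = y − 14:
  web: d = 0 cm → contributes +1097.6 cm⁴
  top flange (beyond web): d = 12.9 cm → contributes +2715.7 cm⁴
  bottom flange (beyond web): d = -12.9 cm → contributes +2715.7 cm⁴
Total I = 6 529 cm⁴.

Ix ≈ 6530 cm⁴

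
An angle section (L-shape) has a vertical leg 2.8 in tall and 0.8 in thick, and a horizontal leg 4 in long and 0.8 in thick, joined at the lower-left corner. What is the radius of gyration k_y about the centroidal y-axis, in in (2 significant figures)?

k_y ≈ 1.2 in

Split into non-overlapping primitives; take the origin at the lower-left of the bounding box.
Vertical leg: 0.8 × 2.8, A = 2.24 in², x = 0.4 in, Ī = 0.1195 in⁴.
Horizontal leg (remainder): 3.2 × 0.8, A = 2.56 in², x = 2.4 in, Ī = 2.185 in⁴.
Centroid: x̄ = ΣA·x / ΣA = 1.467 in.
Transfer each piece to the centroidal y-axis using Ī + A·d² with d = x − 1.467:
  vertical leg: d = -1.067 in → contributes +2.668 in⁴
  horizontal leg (remainder): d = 0.9333 in → contributes +4.415 in⁴
Total I = 7.083 in⁴.
Radius of gyration: k = √(I/A) = √(7.083 / 4.8) = 1.215 in.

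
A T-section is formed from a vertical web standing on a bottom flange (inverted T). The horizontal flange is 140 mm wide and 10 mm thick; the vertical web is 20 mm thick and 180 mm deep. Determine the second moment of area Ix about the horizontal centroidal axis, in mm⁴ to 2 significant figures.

Break the section into simple shapes (no overlaps), measuring from the bottom-left corner of the bounding box.
Flange: 140 × 10, A = 1 400 mm², y = 5 mm, Ī = 11 667 mm⁴.
Web: 20 × 180, A = 3 600 mm², y = 100 mm, Ī = 9 720 000 mm⁴.
Centroid: ȳ = ΣA·y / ΣA = 73.4 mm.
Transfer each piece to the horizontal centroidal axis using Ī + A·d² with d = y − 73.4:
  flange: d = -68.4 mm → contributes +6 561 651 mm⁴
  web: d = 26.6 mm → contributes +12 267 216 mm⁴
Total I = 18 828 867 mm⁴.

Ix ≈ 1.9 × 10⁷ mm⁴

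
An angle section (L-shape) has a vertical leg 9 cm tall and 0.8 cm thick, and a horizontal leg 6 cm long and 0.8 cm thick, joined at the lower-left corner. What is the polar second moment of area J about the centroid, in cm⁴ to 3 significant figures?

J ≈ 127 cm⁴

Split into non-overlapping primitives; take the origin at the lower-left of the bounding box.
Vertical leg: 0.8 × 9, A = 7.2 cm², y = 4.5 cm, Ī = 48.6 cm⁴.
Horizontal leg (remainder): 5.2 × 0.8, A = 4.16 cm², y = 0.4 cm, Ī = 0.22187 cm⁴.
Centroid: ȳ = ΣA·y / ΣA = 2.9986 cm.
Transfer each piece to the centroidal x-axis using Ī + A·d² with d = y − 2.9986:
  vertical leg: d = 1.5014 cm → contributes +64.83 cm⁴
  horizontal leg (remainder): d = -2.5986 cm → contributes +28.313 cm⁴
Total I = 93.143 cm⁴.
For the y-axis: x̄ = 1.4986 cm.
Repeating about the centroidal y-axis gives I_y = 33.487 cm⁴.
Polar second moment: J = I_x + I_y = 126.63 cm⁴.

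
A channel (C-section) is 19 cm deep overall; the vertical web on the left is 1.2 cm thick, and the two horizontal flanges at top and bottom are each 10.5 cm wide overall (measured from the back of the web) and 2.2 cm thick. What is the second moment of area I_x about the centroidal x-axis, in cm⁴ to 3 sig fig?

Decompose the section into non-overlapping parts with the origin at the bottom-left of its bounding rectangle.
Web: 1.2 × 19, A = 22.8 cm², y = 9.5 cm, Ī = 685.9 cm⁴.
Top flange (beyond web): 9.3 × 2.2, A = 20.46 cm², y = 17.9 cm, Ī = 8.2522 cm⁴.
Bottom flange (beyond web): 9.3 × 2.2, A = 20.46 cm², y = 1.1 cm, Ī = 8.2522 cm⁴.
By symmetry the centroid is at mid-height, ȳ = 9.5 cm.
Transfer each piece to the centroidal x-axis using Ī + A·d² with d = y − 9.5:
  web: d = 0 cm → contributes +685.9 cm⁴
  top flange (beyond web): d = 8.4 cm → contributes +1451.9 cm⁴
  bottom flange (beyond web): d = -8.4 cm → contributes +1451.9 cm⁴
Total I = 3589.7 cm⁴.

I_x ≈ 3590 cm⁴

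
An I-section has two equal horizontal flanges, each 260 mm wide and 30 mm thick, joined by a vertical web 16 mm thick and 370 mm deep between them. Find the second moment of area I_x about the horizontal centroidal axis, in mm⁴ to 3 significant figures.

Break the section into simple shapes (no overlaps), measuring from the bottom-left corner of the bounding box.
Bottom flange: 260 × 30, A = 7 800 mm², y = 15 mm, Ī = 585 000 mm⁴.
Web: 16 × 370, A = 5 920 mm², y = 215 mm, Ī = 67 537 333 mm⁴.
Top flange: 260 × 30, A = 7 800 mm², y = 415 mm, Ī = 585 000 mm⁴.
By symmetry the centroid is at mid-height, ȳ = 215 mm.
Transfer each piece to the horizontal centroidal axis using Ī + A·d² with d = y − 215:
  bottom flange: d = -200 mm → contributes +312 585 000 mm⁴
  web: d = 0 mm → contributes +67 537 333 mm⁴
  top flange: d = 200 mm → contributes +312 585 000 mm⁴
Total I = 692 707 333 mm⁴.

I_x ≈ 6.93 × 10⁸ mm⁴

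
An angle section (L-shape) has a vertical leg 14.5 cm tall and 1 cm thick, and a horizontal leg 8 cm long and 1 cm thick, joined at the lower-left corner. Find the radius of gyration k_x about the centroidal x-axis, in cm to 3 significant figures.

k_x ≈ 4.67 cm

Treat the section as a set of non-overlapping primitives; coordinates are from the bounding-box lower-left.
Vertical leg: 1 × 14.5, A = 14.5 cm², y = 7.25 cm, Ī = 254.05 cm⁴.
Horizontal leg (remainder): 7 × 1, A = 7 cm², y = 0.5 cm, Ī = 0.58333 cm⁴.
Centroid: ȳ = ΣA·y / ΣA = 5.0523 cm.
Transfer each piece to the centroidal x-axis using Ī + A·d² with d = y − 5.0523:
  vertical leg: d = 2.1977 cm → contributes +324.08 cm⁴
  horizontal leg (remainder): d = -4.5523 cm → contributes +145.65 cm⁴
Total I = 469.73 cm⁴.
Radius of gyration: k = √(I/A) = √(469.73 / 21.5) = 4.6742 cm.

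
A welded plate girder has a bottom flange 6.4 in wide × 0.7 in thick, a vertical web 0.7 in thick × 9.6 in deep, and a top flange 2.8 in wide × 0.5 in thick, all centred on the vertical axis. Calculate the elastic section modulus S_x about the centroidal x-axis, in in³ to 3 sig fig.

Treat the section as a set of non-overlapping primitives; coordinates are from the bounding-box lower-left.
Bottom plate: 6.4 × 0.7, A = 4.48 in², y = 0.35 in, Ī = 0.18293 in⁴.
Web plate: 0.7 × 9.6, A = 6.72 in², y = 5.5 in, Ī = 51.61 in⁴.
Top plate: 2.8 × 0.5, A = 1.4 in², y = 10.55 in, Ī = 0.029167 in⁴.
Centroid: ȳ = ΣA·y / ΣA = 4.23 in.
Transfer each piece to the centroidal x-axis using Ī + A·d² with d = y − 4.23:
  bottom plate: d = -3.88 in → contributes +67.627 in⁴
  web plate: d = 1.27 in → contributes +62.448 in⁴
  top plate: d = 6.32 in → contributes +55.949 in⁴
Total I = 186.02 in⁴.
Extreme fibre distance c = 6.57 in; S = I/c = 28.314 in³.

S_x ≈ 28.3 in³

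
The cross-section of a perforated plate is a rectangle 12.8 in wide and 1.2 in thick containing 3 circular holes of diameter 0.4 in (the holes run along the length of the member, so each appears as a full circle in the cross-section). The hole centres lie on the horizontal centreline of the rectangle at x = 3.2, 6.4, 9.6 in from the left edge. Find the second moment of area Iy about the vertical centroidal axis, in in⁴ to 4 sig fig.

Decompose the section into non-overlapping parts with the origin at the bottom-left of its bounding rectangle.
Plate: 12.8 × 1.2, A = 15.36 in², x = 6.4 in, Ī = 209.715 in⁴.
Hole 1 (subtracted): ⌀0.4, A = 0.125664 in², x = 3.2 in, Ī = 0.00125664 in⁴.
Hole 2 (subtracted): ⌀0.4, A = 0.125664 in², x = 6.4 in, Ī = 0.00125664 in⁴.
Hole 3 (subtracted): ⌀0.4, A = 0.125664 in², x = 9.6 in, Ī = 0.00125664 in⁴.
By symmetry the centroid is at mid-width, x̄ = 6.4 in.
Transfer each piece to the vertical centroidal axis using Ī + A·d² with d = x − 6.4:
  plate: d = 0 in → contributes +209.715 in⁴
  hole 1: d = -3.2 in → contributes −1.28805 in⁴
  hole 2: d = 0 in → contributes −0.00125664 in⁴
  hole 3: d = 3.2 in → contributes −1.28805 in⁴
Total I = 207.138 in⁴.

Iy ≈ 207.1 in⁴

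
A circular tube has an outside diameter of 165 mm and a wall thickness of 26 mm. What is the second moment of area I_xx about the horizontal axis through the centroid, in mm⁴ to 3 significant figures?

Split into non-overlapping primitives; take the origin at the lower-left of the bounding box.
Outer circle: ⌀165, A = 21 382 mm², y = 82.5 mm, Ī = 36 383 601 mm⁴.
Bore (subtracted): ⌀113, A = 10 029 mm², y = 82.5 mm, Ī = 8 003 569 mm⁴.
By symmetry the centroid is at mid-height, ȳ = 82.5 mm.
All pieces are centred on the horizontal axis through the centroid, so I = ΣĪ (holes subtracted) = 28 380 032 mm⁴.

I_xx ≈ 2.84 × 10⁷ mm⁴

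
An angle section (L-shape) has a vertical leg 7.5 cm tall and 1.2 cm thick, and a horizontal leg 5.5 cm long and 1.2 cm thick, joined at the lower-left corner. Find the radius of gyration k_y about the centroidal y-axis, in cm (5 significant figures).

k_y ≈ 1.5458 cm

Treat the section as a set of non-overlapping primitives; coordinates are from the bounding-box lower-left.
Vertical leg: 1.2 × 7.5, A = 9 cm², x = 0.6 cm, Ī = 1.08 cm⁴.
Horizontal leg (remainder): 4.3 × 1.2, A = 5.16 cm², x = 3.35 cm, Ī = 7.9507 cm⁴.
Centroid: x̄ = ΣA·x / ΣA = 1.602119 cm.
Transfer each piece to the centroidal y-axis using Ī + A·d² with d = x − 1.602119:
  vertical leg: d = -1.002119 cm → contributes +10.11818 cm⁴
  horizontal leg (remainder): d = 1.747881 cm → contributes +23.71496 cm⁴
Total I = 33.83314 cm⁴.
Radius of gyration: k = √(I/A) = √(33.83314 / 14.16) = 1.545751 cm.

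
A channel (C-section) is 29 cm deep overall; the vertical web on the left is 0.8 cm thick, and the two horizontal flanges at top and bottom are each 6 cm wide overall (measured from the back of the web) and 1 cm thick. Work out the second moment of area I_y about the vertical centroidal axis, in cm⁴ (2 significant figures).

I_y ≈ 89 cm⁴

Break the section into simple shapes (no overlaps), measuring from the bottom-left corner of the bounding box.
Web: 0.8 × 29, A = 23.2 cm², x = 0.4 cm, Ī = 1.237 cm⁴.
Top flange (beyond web): 5.2 × 1, A = 5.2 cm², x = 3.4 cm, Ī = 11.72 cm⁴.
Bottom flange (beyond web): 5.2 × 1, A = 5.2 cm², x = 3.4 cm, Ī = 11.72 cm⁴.
Centroid: x̄ = ΣA·x / ΣA = 1.329 cm.
Transfer each piece to the vertical centroidal axis using Ī + A·d² with d = x − 1.329:
  web: d = -0.9286 cm → contributes +21.24 cm⁴
  top flange (beyond web): d = 2.071 cm → contributes +34.03 cm⁴
  bottom flange (beyond web): d = 2.071 cm → contributes +34.03 cm⁴
Total I = 89.3 cm⁴.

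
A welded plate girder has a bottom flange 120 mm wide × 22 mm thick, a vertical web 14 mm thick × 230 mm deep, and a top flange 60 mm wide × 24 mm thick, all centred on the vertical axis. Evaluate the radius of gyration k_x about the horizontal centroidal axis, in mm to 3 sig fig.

Break the section into simple shapes (no overlaps), measuring from the bottom-left corner of the bounding box.
Bottom plate: 120 × 22, A = 2 640 mm², y = 11 mm, Ī = 106 480 mm⁴.
Web plate: 14 × 230, A = 3 220 mm², y = 137 mm, Ī = 14 194 833 mm⁴.
Top plate: 60 × 24, A = 1 440 mm², y = 264 mm, Ī = 69 120 mm⁴.
Centroid: ȳ = ΣA·y / ΣA = 116.48 mm.
Transfer each piece to the horizontal centroidal axis using Ī + A·d² with d = y − 116.48:
  bottom plate: d = -105.48 mm → contributes +29 481 947 mm⁴
  web plate: d = 20.515 mm → contributes +15 550 028 mm⁴
  top plate: d = 147.52 mm → contributes +31 404 521 mm⁴
Total I = 76 436 497 mm⁴.
Radius of gyration: k = √(I/A) = √(76 436 497 / 7 300) = 102.33 mm.

k_x ≈ 102 mm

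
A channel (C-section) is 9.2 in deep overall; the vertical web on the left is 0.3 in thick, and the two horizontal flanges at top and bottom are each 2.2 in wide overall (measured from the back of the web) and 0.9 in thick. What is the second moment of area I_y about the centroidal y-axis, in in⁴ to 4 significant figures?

I_y ≈ 2.898 in⁴

Split into non-overlapping primitives; take the origin at the lower-left of the bounding box.
Web: 0.3 × 9.2, A = 2.76 in², x = 0.15 in, Ī = 0.0207 in⁴.
Top flange (beyond web): 1.9 × 0.9, A = 1.71 in², x = 1.25 in, Ī = 0.514425 in⁴.
Bottom flange (beyond web): 1.9 × 0.9, A = 1.71 in², x = 1.25 in, Ī = 0.514425 in⁴.
Centroid: x̄ = ΣA·x / ΣA = 0.758738 in.
Transfer each piece to the centroidal y-axis using Ī + A·d² with d = x − 0.758738:
  web: d = -0.608738 in → contributes +1.04345 in⁴
  top flange (beyond web): d = 0.491262 in → contributes +0.927114 in⁴
  bottom flange (beyond web): d = 0.491262 in → contributes +0.927114 in⁴
Total I = 2.89768 in⁴.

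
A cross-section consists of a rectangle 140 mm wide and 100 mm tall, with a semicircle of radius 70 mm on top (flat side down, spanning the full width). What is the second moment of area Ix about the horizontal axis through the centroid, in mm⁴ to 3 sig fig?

Ix ≈ 4.59 × 10⁷ mm⁴

Decompose the section into non-overlapping parts with the origin at the bottom-left of its bounding rectangle.
Rectangular body: 140 × 100, A = 14 000 mm², y = 50 mm, Ī = 11 666 667 mm⁴.
Semicircular cap: semicircle r = 70, A = 7696.9 mm², y = 129.71 mm, Ī = 2 635 265 mm⁴.
Centroid: ȳ = ΣA·y / ΣA = 78.276 mm.
Transfer each piece to the horizontal axis through the centroid using Ī + A·d² with d = y − 78.276:
  rectangular body: d = -28.276 mm → contributes +22 860 488 mm⁴
  semicircular cap: d = 51.432 mm → contributes +22 995 859 mm⁴
Total I = 45 856 347 mm⁴.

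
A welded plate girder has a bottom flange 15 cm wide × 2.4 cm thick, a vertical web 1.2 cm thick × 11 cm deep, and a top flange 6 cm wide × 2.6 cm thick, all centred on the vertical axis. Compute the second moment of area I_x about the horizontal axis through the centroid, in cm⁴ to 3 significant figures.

I_x ≈ 2210 cm⁴

Split into non-overlapping primitives; take the origin at the lower-left of the bounding box.
Bottom plate: 15 × 2.4, A = 36 cm², y = 1.2 cm, Ī = 17.28 cm⁴.
Web plate: 1.2 × 11, A = 13.2 cm², y = 7.9 cm, Ī = 133.1 cm⁴.
Top plate: 6 × 2.6, A = 15.6 cm², y = 14.7 cm, Ī = 8.788 cm⁴.
Centroid: ȳ = ΣA·y / ΣA = 5.8148 cm.
Transfer each piece to the horizontal axis through the centroid using Ī + A·d² with d = y − 5.8148:
  bottom plate: d = -4.6148 cm → contributes +783.95 cm⁴
  web plate: d = 2.0852 cm → contributes +190.49 cm⁴
  top plate: d = 8.8852 cm → contributes +1240.4 cm⁴
Total I = 2214.8 cm⁴.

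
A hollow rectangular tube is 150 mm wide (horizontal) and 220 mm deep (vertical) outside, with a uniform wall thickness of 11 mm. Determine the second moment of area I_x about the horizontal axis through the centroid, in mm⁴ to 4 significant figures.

Decompose the section into non-overlapping parts with the origin at the bottom-left of its bounding rectangle.
Outer rectangle: 150 × 220, A = 33 000 mm², y = 110 mm, Ī = 133 100 000 mm⁴.
Inner void (subtracted): 128 × 198, A = 25 344 mm², y = 110 mm, Ī = 82 798 848 mm⁴.
By symmetry the centroid is at mid-height, ȳ = 110 mm.
All pieces are centred on the horizontal axis through the centroid, so I = ΣĪ (holes subtracted) = 50 301 152 mm⁴.

I_x ≈ 5.030 × 10⁷ mm⁴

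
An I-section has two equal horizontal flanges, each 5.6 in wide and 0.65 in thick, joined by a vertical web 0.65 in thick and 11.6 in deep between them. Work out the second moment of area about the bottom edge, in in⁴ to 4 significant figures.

I_base ≈ 974.5 in⁴

Break the section into simple shapes (no overlaps), measuring from the bottom-left corner of the bounding box.
Bottom flange: 5.6 × 0.65, A = 3.64 in², y = 0.325 in, Ī = 0.128158 in⁴.
Web: 0.65 × 11.6, A = 7.54 in², y = 6.45 in, Ī = 84.5485 in⁴.
Top flange: 5.6 × 0.65, A = 3.64 in², y = 12.575 in, Ī = 0.128158 in⁴.
Transfer each piece to the bottom edge using Ī + A·d² with d = y − 0:
  bottom flange: d = 0.325 in → contributes +0.512633 in⁴
  web: d = 6.45 in → contributes +398.231 in⁴
  top flange: d = 12.575 in → contributes +575.724 in⁴
Total I = 974.468 in⁴.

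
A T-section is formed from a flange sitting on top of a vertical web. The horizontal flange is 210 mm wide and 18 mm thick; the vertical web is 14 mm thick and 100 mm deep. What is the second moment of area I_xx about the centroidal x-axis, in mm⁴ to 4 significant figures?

Break the section into simple shapes (no overlaps), measuring from the bottom-left corner of the bounding box.
Flange: 210 × 18, A = 3 780 mm², y = 109 mm, Ī = 102 060 mm⁴.
Web: 14 × 100, A = 1 400 mm², y = 50 mm, Ī = 1 166 667 mm⁴.
Centroid: ȳ = ΣA·y / ΣA = 93.0541 mm.
Transfer each piece to the centroidal x-axis using Ī + A·d² with d = y − 93.0541:
  flange: d = 15.9459 mm → contributes +1 063 213 mm⁴
  web: d = -43.0541 mm → contributes +3 761 779 mm⁴
Total I = 4 824 992 mm⁴.

I_xx ≈ 4.825 × 10⁶ mm⁴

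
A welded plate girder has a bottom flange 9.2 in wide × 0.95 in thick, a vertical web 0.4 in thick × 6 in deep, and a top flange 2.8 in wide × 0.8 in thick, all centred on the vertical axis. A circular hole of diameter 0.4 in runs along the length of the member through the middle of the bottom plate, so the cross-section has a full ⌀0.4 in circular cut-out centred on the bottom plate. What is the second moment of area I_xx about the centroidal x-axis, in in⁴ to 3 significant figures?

I_xx ≈ 100 in⁴

Split into non-overlapping primitives; take the origin at the lower-left of the bounding box.
Bottom plate: 9.2 × 0.95, A = 8.74 in², y = 0.475 in, Ī = 0.65732 in⁴.
Web plate: 0.4 × 6, A = 2.4 in², y = 3.95 in, Ī = 7.2 in⁴.
Top plate: 2.8 × 0.8, A = 2.24 in², y = 7.35 in, Ī = 0.11947 in⁴.
Hole (subtracted): ⌀0.4, A = 0.12566 in², y = 0.475 in, Ī = 0.0012566 in⁴.
Centroid: ȳ = ΣA·y / ΣA = 2.2661 in.
Transfer each piece to the centroidal x-axis using Ī + A·d² with d = y − 2.2661:
  bottom plate: d = -1.7911 in → contributes +28.696 in⁴
  web plate: d = 1.6839 in → contributes +14.005 in⁴
  top plate: d = 5.0839 in → contributes +58.014 in⁴
  hole: d = -1.7911 in → contributes −0.4044 in⁴
Total I = 100.31 in⁴.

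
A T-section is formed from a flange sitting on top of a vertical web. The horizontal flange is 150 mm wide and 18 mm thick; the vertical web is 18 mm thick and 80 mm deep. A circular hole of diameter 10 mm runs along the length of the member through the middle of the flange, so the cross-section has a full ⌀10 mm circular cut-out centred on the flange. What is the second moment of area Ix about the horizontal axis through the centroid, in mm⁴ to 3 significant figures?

Ix ≈ 3.07 × 10⁶ mm⁴

Break the section into simple shapes (no overlaps), measuring from the bottom-left corner of the bounding box.
Flange: 150 × 18, A = 2 700 mm², y = 89 mm, Ī = 72 900 mm⁴.
Web: 18 × 80, A = 1 440 mm², y = 40 mm, Ī = 768 000 mm⁴.
Hole (subtracted): ⌀10, A = 78.54 mm², y = 89 mm, Ī = 490.87 mm⁴.
Centroid: ȳ = ΣA·y / ΣA = 71.627 mm.
Transfer each piece to the horizontal axis through the centroid using Ī + A·d² with d = y − 71.627:
  flange: d = 17.373 mm → contributes +887 823 mm⁴
  web: d = -31.627 mm → contributes +2 208 379 mm⁴
  hole: d = 17.373 mm → contributes −24 196 mm⁴
Total I = 3 072 006 mm⁴.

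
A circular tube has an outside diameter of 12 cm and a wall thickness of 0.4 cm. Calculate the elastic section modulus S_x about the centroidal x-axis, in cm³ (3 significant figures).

S_x ≈ 40.9 cm³

Split into non-overlapping primitives; take the origin at the lower-left of the bounding box.
Outer circle: ⌀12, A = 113.1 cm², y = 6 cm, Ī = 1017.9 cm⁴.
Bore (subtracted): ⌀11.2, A = 98.52 cm², y = 6 cm, Ī = 772.4 cm⁴.
By symmetry the centroid is at mid-height, ȳ = 6 cm.
All pieces are centred on the centroidal x-axis, so I = ΣĪ (holes subtracted) = 245.48 cm⁴.
Extreme fibre distance c = 6 cm; S = I/c = 40.913 cm³.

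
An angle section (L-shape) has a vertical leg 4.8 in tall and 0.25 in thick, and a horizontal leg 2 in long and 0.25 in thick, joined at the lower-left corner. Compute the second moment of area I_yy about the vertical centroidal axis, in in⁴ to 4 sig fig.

Decompose the section into non-overlapping parts with the origin at the bottom-left of its bounding rectangle.
Vertical leg: 0.25 × 4.8, A = 1.2 in², x = 0.125 in, Ī = 0.00625 in⁴.
Horizontal leg (remainder): 1.75 × 0.25, A = 0.4375 in², x = 1.125 in, Ī = 0.111654 in⁴.
Centroid: x̄ = ΣA·x / ΣA = 0.392176 in.
Transfer each piece to the vertical centroidal axis using Ī + A·d² with d = x − 0.392176:
  vertical leg: d = -0.267176 in → contributes +0.0919093 in⁴
  horizontal leg (remainder): d = 0.732824 in → contributes +0.346605 in⁴
Total I = 0.438514 in⁴.

I_yy ≈ 0.4385 in⁴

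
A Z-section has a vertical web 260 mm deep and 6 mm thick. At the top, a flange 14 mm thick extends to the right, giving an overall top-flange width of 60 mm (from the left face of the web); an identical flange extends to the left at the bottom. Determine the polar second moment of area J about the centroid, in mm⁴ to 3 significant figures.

Split into non-overlapping primitives; take the origin at the lower-left of the bounding box.
Web: 6 × 260, A = 1 560 mm², y = 130 mm, Ī = 8 788 000 mm⁴.
Top flange (beyond web): 54 × 14, A = 756 mm², y = 253 mm, Ī = 12 348 mm⁴.
Bottom flange (beyond web): 54 × 14, A = 756 mm², y = 7 mm, Ī = 12 348 mm⁴.
Centroid: ȳ = ΣA·y / ΣA = 130 mm.
Transfer each piece to the centroidal x-axis using Ī + A·d² with d = y − 130:
  web: d = 0 mm → contributes +8 788 000 mm⁴
  top flange (beyond web): d = 123 mm → contributes +11 449 872 mm⁴
  bottom flange (beyond web): d = -123 mm → contributes +11 449 872 mm⁴
Total I = 31 687 744 mm⁴.
For the y-axis: x̄ = 57 mm.
Repeating about the centroidal y-axis gives I_y = 1 732 896 mm⁴.
Polar second moment: J = I_x + I_y = 33 420 640 mm⁴.

J ≈ 3.34 × 10⁷ mm⁴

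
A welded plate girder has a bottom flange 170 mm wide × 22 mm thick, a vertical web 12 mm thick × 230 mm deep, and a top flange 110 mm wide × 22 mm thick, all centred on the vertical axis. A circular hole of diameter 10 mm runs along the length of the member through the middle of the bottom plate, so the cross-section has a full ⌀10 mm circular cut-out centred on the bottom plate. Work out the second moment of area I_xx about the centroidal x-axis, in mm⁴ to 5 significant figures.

Split into non-overlapping primitives; take the origin at the lower-left of the bounding box.
Bottom plate: 170 × 22, A = 3 740 mm², y = 11 mm, Ī = 150846.7 mm⁴.
Web plate: 12 × 230, A = 2 760 mm², y = 137 mm, Ī = 12 167 000 mm⁴.
Top plate: 110 × 22, A = 2 420 mm², y = 263 mm, Ī = 97606.67 mm⁴.
Hole (subtracted): ⌀10, A = 78.53982 mm², y = 11 mm, Ī = 490.8739 mm⁴.
Centroid: ȳ = ΣA·y / ΣA = 119.3079 mm.
Transfer each piece to the centroidal x-axis using Ī + A·d² with d = y − 119.3079:
  bottom plate: d = -108.3079 mm → contributes +44 023 296 mm⁴
  web plate: d = 17.6921 mm → contributes +13 030 909 mm⁴
  top plate: d = 143.6921 mm → contributes +50 064 361 mm⁴
  hole: d = -108.3079 mm → contributes −921810.2 mm⁴
Total I = 106 196 756 mm⁴.

I_xx ≈ 1.0620 × 10⁸ mm⁴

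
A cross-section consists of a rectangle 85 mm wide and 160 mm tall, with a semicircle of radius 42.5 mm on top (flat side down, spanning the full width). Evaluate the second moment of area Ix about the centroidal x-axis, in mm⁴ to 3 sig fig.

Split into non-overlapping primitives; take the origin at the lower-left of the bounding box.
Rectangular body: 85 × 160, A = 13 600 mm², y = 80 mm, Ī = 29 013 333 mm⁴.
Semicircular cap: semicircle r = 42.5, A = 2837.3 mm², y = 178.04 mm, Ī = 358 086 mm⁴.
Centroid: ȳ = ΣA·y / ΣA = 96.922 mm.
Transfer each piece to the centroidal x-axis using Ī + A·d² with d = y − 96.922:
  rectangular body: d = -16.922 mm → contributes +32 907 917 mm⁴
  semicircular cap: d = 81.115 mm → contributes +19 026 275 mm⁴
Total I = 51 934 192 mm⁴.

Ix ≈ 5.19 × 10⁷ mm⁴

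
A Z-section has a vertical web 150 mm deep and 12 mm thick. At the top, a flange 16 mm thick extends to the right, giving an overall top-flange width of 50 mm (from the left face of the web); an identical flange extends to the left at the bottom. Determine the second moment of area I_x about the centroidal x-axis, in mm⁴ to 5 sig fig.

I_x ≈ 8.8596 × 10⁶ mm⁴

Treat the section as a set of non-overlapping primitives; coordinates are from the bounding-box lower-left.
Web: 12 × 150, A = 1 800 mm², y = 75 mm, Ī = 3 375 000 mm⁴.
Top flange (beyond web): 38 × 16, A = 608 mm², y = 142 mm, Ī = 12970.67 mm⁴.
Bottom flange (beyond web): 38 × 16, A = 608 mm², y = 8 mm, Ī = 12970.67 mm⁴.
Centroid: ȳ = ΣA·y / ΣA = 75 mm.
Transfer each piece to the centroidal x-axis using Ī + A·d² with d = y − 75:
  web: d = 0 mm → contributes +3 375 000 mm⁴
  top flange (beyond web): d = 67 mm → contributes +2 742 283 mm⁴
  bottom flange (beyond web): d = -67 mm → contributes +2 742 283 mm⁴
Total I = 8 859 565 mm⁴.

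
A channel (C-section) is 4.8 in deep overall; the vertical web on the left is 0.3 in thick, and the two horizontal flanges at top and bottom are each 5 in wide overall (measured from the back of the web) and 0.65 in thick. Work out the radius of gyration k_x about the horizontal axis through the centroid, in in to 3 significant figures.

k_x ≈ 1.97 in

Split into non-overlapping primitives; take the origin at the lower-left of the bounding box.
Web: 0.3 × 4.8, A = 1.44 in², y = 2.4 in, Ī = 2.7648 in⁴.
Top flange (beyond web): 4.7 × 0.65, A = 3.055 in², y = 4.475 in, Ī = 0.10756 in⁴.
Bottom flange (beyond web): 4.7 × 0.65, A = 3.055 in², y = 0.325 in, Ī = 0.10756 in⁴.
By symmetry the centroid is at mid-height, ȳ = 2.4 in.
Transfer each piece to the horizontal axis through the centroid using Ī + A·d² with d = y − 2.4:
  web: d = 0 in → contributes +2.7648 in⁴
  top flange (beyond web): d = 2.075 in → contributes +13.261 in⁴
  bottom flange (beyond web): d = -2.075 in → contributes +13.261 in⁴
Total I = 29.287 in⁴.
Radius of gyration: k = √(I/A) = √(29.287 / 7.55) = 1.9695 in.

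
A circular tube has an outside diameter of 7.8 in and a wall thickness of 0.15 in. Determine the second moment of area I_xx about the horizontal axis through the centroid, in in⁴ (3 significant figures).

I_xx ≈ 26.4 in⁴

Break the section into simple shapes (no overlaps), measuring from the bottom-left corner of the bounding box.
Outer circle: ⌀7.8, A = 47.784 in², y = 3.9 in, Ī = 181.7 in⁴.
Bore (subtracted): ⌀7.5, A = 44.179 in², y = 3.9 in, Ī = 155.32 in⁴.
By symmetry the centroid is at mid-height, ȳ = 3.9 in.
All pieces are centred on the horizontal axis through the centroid, so I = ΣĪ (holes subtracted) = 26.382 in⁴.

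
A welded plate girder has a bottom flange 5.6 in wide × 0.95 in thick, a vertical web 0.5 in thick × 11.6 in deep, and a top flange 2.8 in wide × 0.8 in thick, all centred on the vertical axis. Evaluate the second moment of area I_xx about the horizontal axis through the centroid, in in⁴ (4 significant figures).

Split into non-overlapping primitives; take the origin at the lower-left of the bounding box.
Bottom plate: 5.6 × 0.95, A = 5.32 in², y = 0.475 in, Ī = 0.400108 in⁴.
Web plate: 0.5 × 11.6, A = 5.8 in², y = 6.75 in, Ī = 65.0373 in⁴.
Top plate: 2.8 × 0.8, A = 2.24 in², y = 12.95 in, Ī = 0.119467 in⁴.
Centroid: ȳ = ΣA·y / ΣA = 5.29079 in.
Transfer each piece to the horizontal axis through the centroid using Ī + A·d² with d = y − 5.29079:
  bottom plate: d = -4.81579 in → contributes +123.781 in⁴
  web plate: d = 1.45921 in → contributes +77.3872 in⁴
  top plate: d = 7.65921 in → contributes +131.526 in⁴
Total I = 332.694 in⁴.

I_xx ≈ 332.7 in⁴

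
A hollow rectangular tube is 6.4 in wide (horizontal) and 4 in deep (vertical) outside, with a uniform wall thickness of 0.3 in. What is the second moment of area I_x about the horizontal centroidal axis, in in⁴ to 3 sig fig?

I_x ≈ 15.1 in⁴

Treat the section as a set of non-overlapping primitives; coordinates are from the bounding-box lower-left.
Outer rectangle: 6.4 × 4, A = 25.6 in², y = 2 in, Ī = 34.133 in⁴.
Inner void (subtracted): 5.8 × 3.4, A = 19.72 in², y = 2 in, Ī = 18.997 in⁴.
By symmetry the centroid is at mid-height, ȳ = 2 in.
All pieces are centred on the horizontal centroidal axis, so I = ΣĪ (holes subtracted) = 15.136 in⁴.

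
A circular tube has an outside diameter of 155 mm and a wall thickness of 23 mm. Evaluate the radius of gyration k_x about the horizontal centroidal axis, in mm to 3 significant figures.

k_x ≈ 47.4 mm

Treat the section as a set of non-overlapping primitives; coordinates are from the bounding-box lower-left.
Outer circle: ⌀155, A = 18 869 mm², y = 77.5 mm, Ī = 28 333 269 mm⁴.
Bore (subtracted): ⌀109, A = 9331.3 mm², y = 77.5 mm, Ī = 6 929 085 mm⁴.
By symmetry the centroid is at mid-height, ȳ = 77.5 mm.
All pieces are centred on the horizontal centroidal axis, so I = ΣĪ (holes subtracted) = 21 404 184 mm⁴.
Radius of gyration: k = √(I/A) = √(21 404 184 / 9537.9) = 47.372 mm.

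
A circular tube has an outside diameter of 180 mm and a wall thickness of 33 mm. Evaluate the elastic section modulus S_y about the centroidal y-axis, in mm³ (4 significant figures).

S_y ≈ 4.804 × 10⁵ mm³

Break the section into simple shapes (no overlaps), measuring from the bottom-left corner of the bounding box.
Outer circle: ⌀180, A = 25446.9 mm², x = 90 mm, Ī = 51 529 974 mm⁴.
Bore (subtracted): ⌀114, A = 10 207 mm², x = 90 mm, Ī = 8 290 664 mm⁴.
By symmetry the centroid is at mid-width, x̄ = 90 mm.
All pieces are centred on the centroidal y-axis, so I = ΣĪ (holes subtracted) = 43 239 310 mm⁴.
Extreme fibre distance c = 90 mm; S = I/c = 480 437 mm³.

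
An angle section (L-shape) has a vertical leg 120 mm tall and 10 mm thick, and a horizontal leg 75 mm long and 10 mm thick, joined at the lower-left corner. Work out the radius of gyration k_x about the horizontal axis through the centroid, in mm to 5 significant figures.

Treat the section as a set of non-overlapping primitives; coordinates are from the bounding-box lower-left.
Vertical leg: 10 × 120, A = 1 200 mm², y = 60 mm, Ī = 1 440 000 mm⁴.
Horizontal leg (remainder): 65 × 10, A = 650 mm², y = 5 mm, Ī = 5416.667 mm⁴.
Centroid: ȳ = ΣA·y / ΣA = 40.67568 mm.
Transfer each piece to the horizontal axis through the centroid using Ī + A·d² with d = y − 40.67568:
  vertical leg: d = 19.32432 mm → contributes +1 888 115 mm⁴
  horizontal leg (remainder): d = -35.67568 mm → contributes +832706.7 mm⁴
Total I = 2 720 822 mm⁴.
Radius of gyration: k = √(I/A) = √(2 720 822 / 1 850) = 38.3499 mm.

k_x ≈ 38.350 mm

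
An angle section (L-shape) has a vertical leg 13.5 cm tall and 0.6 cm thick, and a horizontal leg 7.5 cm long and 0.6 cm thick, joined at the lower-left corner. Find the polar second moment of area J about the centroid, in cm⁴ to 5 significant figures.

J ≈ 292.32 cm⁴

Split into non-overlapping primitives; take the origin at the lower-left of the bounding box.
Vertical leg: 0.6 × 13.5, A = 8.1 cm², y = 6.75 cm, Ī = 123.0188 cm⁴.
Horizontal leg (remainder): 6.9 × 0.6, A = 4.14 cm², y = 0.3 cm, Ī = 0.1242 cm⁴.
Centroid: ȳ = ΣA·y / ΣA = 4.568382 cm.
Transfer each piece to the centroidal x-axis using Ī + A·d² with d = y − 4.568382:
  vertical leg: d = 2.181618 cm → contributes +161.5703 cm⁴
  horizontal leg (remainder): d = -4.268382 cm → contributes +75.55122 cm⁴
Total I = 237.1216 cm⁴.
For the y-axis: x̄ = 1.568382 cm.
Repeating about the centroidal y-axis gives I_y = 55.19556 cm⁴.
Polar second moment: J = I_x + I_y = 292.3171 cm⁴.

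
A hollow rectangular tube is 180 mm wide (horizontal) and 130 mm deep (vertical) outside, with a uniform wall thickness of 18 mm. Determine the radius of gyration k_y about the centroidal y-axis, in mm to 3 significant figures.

k_y ≈ 63.5 mm

Split into non-overlapping primitives; take the origin at the lower-left of the bounding box.
Outer rectangle: 180 × 130, A = 23 400 mm², x = 90 mm, Ī = 63 180 000 mm⁴.
Inner void (subtracted): 144 × 94, A = 13 536 mm², x = 90 mm, Ī = 23 390 208 mm⁴.
By symmetry the centroid is at mid-width, x̄ = 90 mm.
All pieces are centred on the centroidal y-axis, so I = ΣĪ (holes subtracted) = 39 789 792 mm⁴.
Radius of gyration: k = √(I/A) = √(39 789 792 / 9 864) = 63.513 mm.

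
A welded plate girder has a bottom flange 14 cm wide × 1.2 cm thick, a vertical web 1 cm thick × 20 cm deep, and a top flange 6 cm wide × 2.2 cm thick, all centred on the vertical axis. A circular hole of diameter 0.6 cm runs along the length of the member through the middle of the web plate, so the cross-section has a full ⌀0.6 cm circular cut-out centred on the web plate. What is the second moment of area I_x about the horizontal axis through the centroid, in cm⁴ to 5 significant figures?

I_x ≈ 4168.0 cm⁴

Break the section into simple shapes (no overlaps), measuring from the bottom-left corner of the bounding box.
Bottom plate: 14 × 1.2, A = 16.8 cm², y = 0.6 cm, Ī = 2.016 cm⁴.
Web plate: 1 × 20, A = 20 cm², y = 11.2 cm, Ī = 666.6667 cm⁴.
Top plate: 6 × 2.2, A = 13.2 cm², y = 22.3 cm, Ī = 5.324 cm⁴.
Hole (subtracted): ⌀0.6, A = 0.2827433 cm², y = 11.2 cm, Ī = 0.006361725 cm⁴.
Centroid: ȳ = ΣA·y / ΣA = 10.56521 cm.
Transfer each piece to the horizontal axis through the centroid using Ī + A·d² with d = y − 10.56521:
  bottom plate: d = -9.96521 cm → contributes +1670.347 cm⁴
  web plate: d = 0.6347897 cm → contributes +674.7258 cm⁴
  top plate: d = 11.73479 cm → contributes +1823.034 cm⁴
  hole: d = 0.6347897 cm → contributes −0.1202954 cm⁴
Total I = 4167.986 cm⁴.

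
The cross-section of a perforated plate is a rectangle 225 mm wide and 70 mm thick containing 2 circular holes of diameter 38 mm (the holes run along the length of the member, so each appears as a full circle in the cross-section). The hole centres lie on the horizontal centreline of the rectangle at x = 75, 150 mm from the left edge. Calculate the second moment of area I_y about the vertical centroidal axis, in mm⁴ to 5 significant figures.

I_y ≈ 6.3051 × 10⁷ mm⁴

Break the section into simple shapes (no overlaps), measuring from the bottom-left corner of the bounding box.
Plate: 225 × 70, A = 15 750 mm², x = 112.5 mm, Ī = 66 445 313 mm⁴.
Hole 1 (subtracted): ⌀38, A = 1134.115 mm², x = 75 mm, Ī = 102353.9 mm⁴.
Hole 2 (subtracted): ⌀38, A = 1134.115 mm², x = 150 mm, Ī = 102353.9 mm⁴.
By symmetry the centroid is at mid-width, x̄ = 112.5 mm.
Transfer each piece to the vertical centroidal axis using Ī + A·d² with d = x − 112.5:
  plate: d = 0 mm → contributes +66 445 313 mm⁴
  hole 1: d = -37.5 mm → contributes −1 697 203 mm⁴
  hole 2: d = 37.5 mm → contributes −1 697 203 mm⁴
Total I = 63 050 906 mm⁴.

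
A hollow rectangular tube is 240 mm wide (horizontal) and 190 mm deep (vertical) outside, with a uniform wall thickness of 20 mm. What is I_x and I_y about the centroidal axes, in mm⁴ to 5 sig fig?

Decompose the section into non-overlapping parts with the origin at the bottom-left of its bounding rectangle.
Outer rectangle: 240 × 190, A = 45 600 mm², y = 95 mm, Ī = 137 180 000 mm⁴.
Inner void (subtracted): 200 × 150, A = 30 000 mm², y = 95 mm, Ī = 56 250 000 mm⁴.
By symmetry the centroid is at mid-height, ȳ = 95 mm.
All pieces are centred on the centroidal x-axis, so I = ΣĪ (holes subtracted) = 80 930 000 mm⁴.
Repeating about the centroidal y-axis gives I_y = 118 880 000 mm⁴.

I_x ≈ 8.0930 × 10⁷ mm⁴, I_y ≈ 1.1888 × 10⁸ mm⁴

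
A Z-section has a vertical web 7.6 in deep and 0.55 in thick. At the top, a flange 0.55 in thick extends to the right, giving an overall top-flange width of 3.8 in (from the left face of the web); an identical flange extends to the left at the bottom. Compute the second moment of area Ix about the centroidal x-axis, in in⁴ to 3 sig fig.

Decompose the section into non-overlapping parts with the origin at the bottom-left of its bounding rectangle.
Web: 0.55 × 7.6, A = 4.18 in², y = 3.8 in, Ī = 20.12 in⁴.
Top flange (beyond web): 3.25 × 0.55, A = 1.7875 in², y = 7.325 in, Ī = 0.04506 in⁴.
Bottom flange (beyond web): 3.25 × 0.55, A = 1.7875 in², y = 0.275 in, Ī = 0.04506 in⁴.
Centroid: ȳ = ΣA·y / ΣA = 3.8 in.
Transfer each piece to the centroidal x-axis using Ī + A·d² with d = y − 3.8:
  web: d = 0 in → contributes +20.12 in⁴
  top flange (beyond web): d = 3.525 in → contributes +22.256 in⁴
  bottom flange (beyond web): d = -3.525 in → contributes +22.256 in⁴
Total I = 64.631 in⁴.

Ix ≈ 64.6 in⁴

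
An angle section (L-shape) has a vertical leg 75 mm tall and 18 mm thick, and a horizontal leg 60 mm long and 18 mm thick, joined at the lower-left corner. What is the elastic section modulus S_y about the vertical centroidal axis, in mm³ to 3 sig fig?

Treat the section as a set of non-overlapping primitives; coordinates are from the bounding-box lower-left.
Vertical leg: 18 × 75, A = 1 350 mm², x = 9 mm, Ī = 36 450 mm⁴.
Horizontal leg (remainder): 42 × 18, A = 756 mm², x = 39 mm, Ī = 111 132 mm⁴.
Centroid: x̄ = ΣA·x / ΣA = 19.769 mm.
Transfer each piece to the vertical centroidal axis using Ī + A·d² with d = x − 19.769:
  vertical leg: d = -10.769 mm → contributes +193 018 mm⁴
  horizontal leg (remainder): d = 19.231 mm → contributes +390 718 mm⁴
Total I = 583 736 mm⁴.
Extreme fibre distance c = 40.231 mm; S = I/c = 14 510 mm³.

S_y ≈ 1.45 × 10⁴ mm³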